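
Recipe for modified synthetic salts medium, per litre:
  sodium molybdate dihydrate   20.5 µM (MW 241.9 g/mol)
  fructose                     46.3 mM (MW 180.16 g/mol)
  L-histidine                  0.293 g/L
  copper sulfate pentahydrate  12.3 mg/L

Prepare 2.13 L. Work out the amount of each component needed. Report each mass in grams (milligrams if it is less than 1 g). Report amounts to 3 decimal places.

Scale factor relative to 1 L: 2.13.
sodium molybdate dihydrate: 20.5 µmol/L × 241.9 g/mol × 2.13 L ÷ 1000 = 10.563 mg
fructose: 46.3 mmol/L × 180.16 g/mol × 2.13 L ÷ 1000 = 17.767 g
L-histidine: 0.293 g/L × 2.13 L = 0.62409 g = 624.090 mg
copper sulfate pentahydrate: 12.3 mg/L × 2.13 L = 26.199 mg

sodium molybdate dihydrate 10.563 mg; fructose 17.767 g; L-histidine 624.090 mg; copper sulfate pentahydrate 26.199 mg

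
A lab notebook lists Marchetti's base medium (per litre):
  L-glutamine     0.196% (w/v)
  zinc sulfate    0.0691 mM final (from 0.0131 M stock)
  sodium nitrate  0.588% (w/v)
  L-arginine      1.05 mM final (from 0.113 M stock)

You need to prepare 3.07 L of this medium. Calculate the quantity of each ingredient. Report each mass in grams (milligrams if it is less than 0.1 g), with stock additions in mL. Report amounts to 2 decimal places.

L-glutamine 6.02 g; zinc sulfate 16.19 mL; sodium nitrate 18.05 g; L-arginine 28.53 mL

Scale factor relative to 1 L: 3.07.
L-glutamine: 0.196 g per 100 mL × 3070 mL ÷ 100 = 6.02 g
zinc sulfate: V = C2·V2/C1 = 0.0691 mM × 3070 mL ÷ 13.1 mM = 16.19 mL
sodium nitrate: 0.588 g per 100 mL × 3070 mL ÷ 100 = 18.05 g
L-arginine: V = C2·V2/C1 = 1.05 mM × 3070 mL ÷ 113 mM = 28.53 mL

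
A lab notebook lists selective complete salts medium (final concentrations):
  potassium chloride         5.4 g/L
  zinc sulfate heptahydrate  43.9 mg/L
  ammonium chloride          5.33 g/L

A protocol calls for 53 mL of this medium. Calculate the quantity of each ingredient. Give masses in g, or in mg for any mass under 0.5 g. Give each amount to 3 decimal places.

potassium chloride 286.200 mg; zinc sulfate heptahydrate 2.327 mg; ammonium chloride 282.490 mg

Working volume: 53 mL = 0.053 L.
potassium chloride: 5.4 g/L × 0.053 L = 0.2862 g = 286.200 mg
zinc sulfate heptahydrate: 43.9 mg/L × 0.053 L = 2.327 mg
ammonium chloride: 5.33 g/L × 0.053 L = 0.28249 g = 282.490 mg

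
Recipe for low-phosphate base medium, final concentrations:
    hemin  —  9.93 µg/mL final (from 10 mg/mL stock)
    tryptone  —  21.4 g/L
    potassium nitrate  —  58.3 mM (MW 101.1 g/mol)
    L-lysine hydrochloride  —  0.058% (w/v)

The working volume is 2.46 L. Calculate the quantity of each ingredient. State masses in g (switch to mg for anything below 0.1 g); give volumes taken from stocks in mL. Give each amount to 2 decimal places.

Scale factor relative to 1 L: 2.46.
hemin: V = C2·V2/C1 = 9.93 µg/mL × 2460 mL ÷ 10000 µg/mL = 2.44 mL
tryptone: 21.4 g/L × 2.46 L = 52.64 g
potassium nitrate: 58.3 mmol/L × 101.1 g/mol × 2.46 L ÷ 1000 = 14.50 g
L-lysine hydrochloride: 0.058 g per 100 mL × 2460 mL ÷ 100 = 1.43 g

hemin 2.44 mL; tryptone 52.64 g; potassium nitrate 14.50 g; L-lysine hydrochloride 1.43 g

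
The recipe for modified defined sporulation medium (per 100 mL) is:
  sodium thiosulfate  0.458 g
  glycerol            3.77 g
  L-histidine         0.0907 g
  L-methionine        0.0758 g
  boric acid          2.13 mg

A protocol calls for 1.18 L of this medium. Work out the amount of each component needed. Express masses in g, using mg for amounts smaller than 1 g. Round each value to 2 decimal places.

Ratio of target to recipe volume: 1180 / 100 = 11.8.
sodium thiosulfate: 0.458 g × (1180 mL / 100 mL) = 5.40 g
glycerol: 3.77 g × (1180 mL / 100 mL) = 44.49 g
L-histidine: 0.0907 g × (1180 mL / 100 mL) = 1.07 g
L-methionine: 0.0758 g × (1180 mL / 100 mL) = 0.89444 g = 894.44 mg
boric acid: 2.13 mg × (1180 mL / 100 mL) = 25.13 mg

sodium thiosulfate 5.40 g; glycerol 44.49 g; L-histidine 1.07 g; L-methionine 894.44 mg; boric acid 25.13 mg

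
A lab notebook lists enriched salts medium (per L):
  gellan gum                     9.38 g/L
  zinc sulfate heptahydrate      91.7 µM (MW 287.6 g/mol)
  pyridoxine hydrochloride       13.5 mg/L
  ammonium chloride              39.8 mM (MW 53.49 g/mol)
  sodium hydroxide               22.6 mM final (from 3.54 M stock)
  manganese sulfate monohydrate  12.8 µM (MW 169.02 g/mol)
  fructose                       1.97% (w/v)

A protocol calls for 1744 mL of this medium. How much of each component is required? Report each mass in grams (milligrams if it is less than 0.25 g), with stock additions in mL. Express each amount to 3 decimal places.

Scale factor relative to 1 L: 1.744.
gellan gum: 9.38 g/L × 1.744 L = 16.359 g
zinc sulfate heptahydrate: 91.7 µmol/L × 287.6 g/mol × 1.744 L ÷ 1000 = 45.994 mg
pyridoxine hydrochloride: 13.5 mg/L × 1.744 L = 23.544 mg
ammonium chloride: 39.8 mmol/L × 53.49 g/mol × 1.744 L ÷ 1000 = 3.713 g
sodium hydroxide: V = C2·V2/C1 = 22.6 mM × 1744 mL ÷ 3540 mM = 11.134 mL
manganese sulfate monohydrate: 12.8 µmol/L × 169.02 g/mol × 1.744 L ÷ 1000 = 3.773 mg
fructose: 1.97 g per 100 mL × 1744 mL ÷ 100 = 34.357 g

gellan gum 16.359 g; zinc sulfate heptahydrate 45.994 mg; pyridoxine hydrochloride 23.544 mg; ammonium chloride 3.713 g; sodium hydroxide 11.134 mL; manganese sulfate monohydrate 3.773 mg; fructose 34.357 g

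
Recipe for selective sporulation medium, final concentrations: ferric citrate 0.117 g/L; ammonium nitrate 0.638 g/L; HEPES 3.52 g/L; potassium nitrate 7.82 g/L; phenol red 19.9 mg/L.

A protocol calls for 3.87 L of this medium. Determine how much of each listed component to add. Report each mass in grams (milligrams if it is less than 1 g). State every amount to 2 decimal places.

ferric citrate 452.79 mg; ammonium nitrate 2.47 g; HEPES 13.62 g; potassium nitrate 30.26 g; phenol red 77.01 mg

Working volume: 3.87 L.
ferric citrate: 0.117 g/L × 3.87 L = 0.45279 g = 452.79 mg
ammonium nitrate: 0.638 g/L × 3.87 L = 2.47 g
HEPES: 3.52 g/L × 3.87 L = 13.62 g
potassium nitrate: 7.82 g/L × 3.87 L = 30.26 g
phenol red: 19.9 mg/L × 3.87 L = 77.01 mg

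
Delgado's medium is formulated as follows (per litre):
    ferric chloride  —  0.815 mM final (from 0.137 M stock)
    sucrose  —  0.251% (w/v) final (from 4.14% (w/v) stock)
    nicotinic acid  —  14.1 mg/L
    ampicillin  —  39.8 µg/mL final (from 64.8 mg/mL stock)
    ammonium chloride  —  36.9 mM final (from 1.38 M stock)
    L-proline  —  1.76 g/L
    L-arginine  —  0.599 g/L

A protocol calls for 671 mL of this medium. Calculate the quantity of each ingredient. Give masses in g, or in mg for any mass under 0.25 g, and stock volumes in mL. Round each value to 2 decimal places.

ferric chloride 3.99 mL; sucrose 40.68 mL; nicotinic acid 9.46 mg; ampicillin 0.41 mL; ammonium chloride 17.94 mL; L-proline 1.18 g; L-arginine 0.40 g

Target volume = 671 mL = 0.671 L.
ferric chloride: dilute stock: 0.815 mM × 671 mL ÷ 137 mM = 3.99 mL
sucrose: V = C2·V2/C1 = 0.251% ÷ 4.14% × 671 mL = 40.68 mL
nicotinic acid: 14.1 mg/L × 0.671 L = 9.46 mg
ampicillin: C1V1 = C2V2 → 39.8 µg/mL × 671 mL ÷ 64800 µg/mL = 0.41 mL
ammonium chloride: C1V1 = C2V2 → 36.9 mM × 671 mL ÷ 1380 mM = 17.94 mL
L-proline: 1.76 g/L × 0.671 L = 1.18 g
L-arginine: 0.599 g/L × 0.671 L = 0.40 g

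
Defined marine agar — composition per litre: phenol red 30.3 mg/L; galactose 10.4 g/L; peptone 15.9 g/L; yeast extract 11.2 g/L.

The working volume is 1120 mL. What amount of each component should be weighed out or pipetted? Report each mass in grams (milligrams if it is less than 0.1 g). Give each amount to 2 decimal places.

phenol red 33.94 mg; galactose 11.65 g; peptone 17.81 g; yeast extract 12.54 g

Target volume = 1120 mL = 1.12 L.
phenol red: 30.3 mg/L × 1.12 L = 33.94 mg
galactose: 10.4 g/L × 1.12 L = 11.65 g
peptone: 15.9 g/L × 1.12 L = 17.81 g
yeast extract: 11.2 g/L × 1.12 L = 12.54 g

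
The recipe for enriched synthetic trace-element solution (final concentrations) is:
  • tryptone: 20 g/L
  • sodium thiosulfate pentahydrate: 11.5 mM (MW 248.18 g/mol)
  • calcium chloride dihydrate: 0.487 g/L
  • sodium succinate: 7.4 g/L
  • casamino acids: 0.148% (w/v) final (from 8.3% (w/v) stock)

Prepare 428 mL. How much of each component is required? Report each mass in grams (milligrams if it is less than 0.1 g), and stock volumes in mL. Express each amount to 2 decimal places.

tryptone 8.56 g; sodium thiosulfate pentahydrate 1.22 g; calcium chloride dihydrate 0.21 g; sodium succinate 3.17 g; casamino acids 7.63 mL

Target volume = 428 mL = 0.428 L.
tryptone: 20 g/L × 0.428 L = 8.56 g
sodium thiosulfate pentahydrate: 11.5 mmol/L × 248.18 g/mol × 0.428 L ÷ 1000 = 1.22 g
calcium chloride dihydrate: 0.487 g/L × 0.428 L = 0.21 g
sodium succinate: 7.4 g/L × 0.428 L = 3.17 g
casamino acids: dilute stock: 0.148% ÷ 8.3% × 428 mL = 7.63 mL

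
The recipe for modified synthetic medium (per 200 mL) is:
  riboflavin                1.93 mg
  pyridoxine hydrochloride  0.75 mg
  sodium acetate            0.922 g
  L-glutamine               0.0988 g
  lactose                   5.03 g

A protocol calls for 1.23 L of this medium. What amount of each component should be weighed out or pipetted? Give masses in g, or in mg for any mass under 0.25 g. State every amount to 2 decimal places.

riboflavin 11.87 mg; pyridoxine hydrochloride 4.61 mg; sodium acetate 5.67 g; L-glutamine 0.61 g; lactose 30.93 g

Scale factor = 1230 mL / 200 mL = 6.15.
riboflavin: 1.93 mg × (1230 mL / 200 mL) = 11.87 mg
pyridoxine hydrochloride: 0.75 mg × (1230 mL / 200 mL) = 4.61 mg
sodium acetate: 0.922 g × (1230 mL / 200 mL) = 5.67 g
L-glutamine: 0.0988 g × (1230 mL / 200 mL) = 0.61 g
lactose: 5.03 g × (1230 mL / 200 mL) = 30.93 g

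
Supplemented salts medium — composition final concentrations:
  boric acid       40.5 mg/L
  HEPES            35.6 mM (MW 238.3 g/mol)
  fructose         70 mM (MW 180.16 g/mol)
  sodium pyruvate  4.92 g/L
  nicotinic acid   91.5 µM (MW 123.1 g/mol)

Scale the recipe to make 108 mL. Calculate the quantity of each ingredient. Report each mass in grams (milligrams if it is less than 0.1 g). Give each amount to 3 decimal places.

Scale factor relative to 1 L: 0.108.
boric acid: 40.5 mg/L × 0.108 L = 4.374 mg
HEPES: 35.6 mmol/L × 238.3 g/mol × 0.108 L ÷ 1000 = 0.916 g
fructose: 70 mmol/L × 180.16 g/mol × 0.108 L ÷ 1000 = 1.362 g
sodium pyruvate: 4.92 g/L × 0.108 L = 0.531 g
nicotinic acid: 91.5 µmol/L × 123.1 g/mol × 0.108 L ÷ 1000 = 1.216 mg

boric acid 4.374 mg; HEPES 0.916 g; fructose 1.362 g; sodium pyruvate 0.531 g; nicotinic acid 1.216 mg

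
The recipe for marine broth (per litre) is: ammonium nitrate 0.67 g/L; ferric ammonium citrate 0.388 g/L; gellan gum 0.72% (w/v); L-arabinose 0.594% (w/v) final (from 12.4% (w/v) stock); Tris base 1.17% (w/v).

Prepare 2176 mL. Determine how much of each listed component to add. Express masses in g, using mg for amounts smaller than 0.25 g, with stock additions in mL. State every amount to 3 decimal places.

ammonium nitrate 1.458 g; ferric ammonium citrate 0.844 g; gellan gum 15.667 g; L-arabinose 104.237 mL; Tris base 25.459 g

Scale factor relative to 1 L: 2.176.
ammonium nitrate: 0.67 g/L × 2.176 L = 1.458 g
ferric ammonium citrate: 0.388 g/L × 2.176 L = 0.844 g
gellan gum: 0.72% w/v = 7.2 g/L → 7.2 × 2.176 L = 15.667 g
L-arabinose: C1V1 = C2V2 → 0.594% ÷ 12.4% × 2176 mL = 104.237 mL
Tris base: 1.17 g per 100 mL × 2176 mL ÷ 100 = 25.459 g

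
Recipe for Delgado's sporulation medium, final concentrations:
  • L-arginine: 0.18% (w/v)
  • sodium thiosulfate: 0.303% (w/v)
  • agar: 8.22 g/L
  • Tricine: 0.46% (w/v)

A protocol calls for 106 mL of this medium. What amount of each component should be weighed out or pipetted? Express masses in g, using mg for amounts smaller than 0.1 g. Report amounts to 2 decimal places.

Working volume: 106 mL = 0.106 L.
L-arginine: 0.18 g per 100 mL × 106 mL ÷ 100 = 0.19 g
sodium thiosulfate: 0.303 g per 100 mL × 106 mL ÷ 100 = 0.32 g
agar: 8.22 g/L × 0.106 L = 0.87 g
Tricine: 0.46% w/v = 4.6 g/L → 4.6 × 0.106 L = 0.49 g

L-arginine 0.19 g; sodium thiosulfate 0.32 g; agar 0.87 g; Tricine 0.49 g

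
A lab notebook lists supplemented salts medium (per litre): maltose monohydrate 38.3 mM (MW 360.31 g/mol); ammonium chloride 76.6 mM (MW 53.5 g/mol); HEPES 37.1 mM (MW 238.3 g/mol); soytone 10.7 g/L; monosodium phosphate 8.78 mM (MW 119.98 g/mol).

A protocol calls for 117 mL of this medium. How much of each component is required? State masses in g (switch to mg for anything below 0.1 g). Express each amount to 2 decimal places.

maltose monohydrate 1.61 g; ammonium chloride 0.48 g; HEPES 1.03 g; soytone 1.25 g; monosodium phosphate 0.12 g

Target volume = 117 mL = 0.117 L.
maltose monohydrate: 38.3 mmol/L × 360.31 g/mol × 0.117 L ÷ 1000 = 1.61 g
ammonium chloride: 76.6 mmol/L × 53.5 g/mol × 0.117 L ÷ 1000 = 0.48 g
HEPES: 37.1 mmol/L × 238.3 g/mol × 0.117 L ÷ 1000 = 1.03 g
soytone: 10.7 g/L × 0.117 L = 1.25 g
monosodium phosphate: 8.78 mmol/L × 119.98 g/mol × 0.117 L ÷ 1000 = 0.12 g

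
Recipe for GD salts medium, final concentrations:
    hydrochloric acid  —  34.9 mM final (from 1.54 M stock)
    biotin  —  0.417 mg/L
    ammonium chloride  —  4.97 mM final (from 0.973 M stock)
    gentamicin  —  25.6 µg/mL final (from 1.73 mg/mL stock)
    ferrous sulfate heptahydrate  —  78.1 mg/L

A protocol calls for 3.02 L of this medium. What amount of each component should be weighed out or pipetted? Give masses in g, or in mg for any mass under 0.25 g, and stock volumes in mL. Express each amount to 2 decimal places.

hydrochloric acid 68.44 mL; biotin 1.26 mg; ammonium chloride 15.43 mL; gentamicin 44.69 mL; ferrous sulfate heptahydrate 235.86 mg

Scale factor relative to 1 L: 3.02.
hydrochloric acid: C1V1 = C2V2 → 34.9 mM × 3020 mL ÷ 1540 mM = 68.44 mL
biotin: 0.417 mg/L × 3.02 L = 1.26 mg
ammonium chloride: C1V1 = C2V2 → 4.97 mM × 3020 mL ÷ 973 mM = 15.43 mL
gentamicin: V = C2·V2/C1 = 25.6 µg/mL × 3020 mL ÷ 1730 µg/mL = 44.69 mL
ferrous sulfate heptahydrate: 78.1 mg/L × 3.02 L = 235.86 mg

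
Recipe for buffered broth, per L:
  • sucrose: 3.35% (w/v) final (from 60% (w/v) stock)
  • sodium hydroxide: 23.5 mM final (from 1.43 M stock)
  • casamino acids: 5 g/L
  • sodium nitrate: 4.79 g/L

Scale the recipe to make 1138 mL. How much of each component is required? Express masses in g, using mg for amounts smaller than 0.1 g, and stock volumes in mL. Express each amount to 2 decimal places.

sucrose 63.54 mL; sodium hydroxide 18.70 mL; casamino acids 5.69 g; sodium nitrate 5.45 g

Working volume: 1138 mL = 1.138 L.
sucrose: C1V1 = C2V2 → 3.35% ÷ 60% × 1138 mL = 63.54 mL
sodium hydroxide: V = C2·V2/C1 = 23.5 mM × 1138 mL ÷ 1430 mM = 18.70 mL
casamino acids: 5 g/L × 1.138 L = 5.69 g
sodium nitrate: 4.79 g/L × 1.138 L = 5.45 g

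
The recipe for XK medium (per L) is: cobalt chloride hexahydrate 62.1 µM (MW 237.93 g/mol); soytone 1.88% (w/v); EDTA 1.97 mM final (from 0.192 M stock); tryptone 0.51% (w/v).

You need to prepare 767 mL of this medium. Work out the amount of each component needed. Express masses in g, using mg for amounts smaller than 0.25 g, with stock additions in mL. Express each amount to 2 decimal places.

cobalt chloride hexahydrate 11.33 mg; soytone 14.42 g; EDTA 7.87 mL; tryptone 3.91 g

Working volume: 767 mL = 0.767 L.
cobalt chloride hexahydrate: 62.1 µmol/L × 237.93 g/mol × 0.767 L ÷ 1000 = 11.33 mg
soytone: 1.88% w/v = 18.8 g/L → 18.8 × 0.767 L = 14.42 g
EDTA: dilute stock: 1.97 mM × 767 mL ÷ 192 mM = 7.87 mL
tryptone: 0.51 g per 100 mL × 767 mL ÷ 100 = 3.91 g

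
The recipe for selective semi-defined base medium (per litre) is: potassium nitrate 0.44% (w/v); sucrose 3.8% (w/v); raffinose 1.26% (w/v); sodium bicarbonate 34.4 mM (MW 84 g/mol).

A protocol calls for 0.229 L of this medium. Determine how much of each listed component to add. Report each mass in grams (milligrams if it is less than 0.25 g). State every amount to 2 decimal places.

potassium nitrate 1.01 g; sucrose 8.70 g; raffinose 2.89 g; sodium bicarbonate 0.66 g

Working volume: 0.229 L.
potassium nitrate: 0.44 g per 100 mL × 229 mL ÷ 100 = 1.01 g
sucrose: 3.8 g per 100 mL × 229 mL ÷ 100 = 8.70 g
raffinose: 1.26% w/v = 12.6 g/L → 12.6 × 0.229 L = 2.89 g
sodium bicarbonate: 34.4 mmol/L × 84 g/mol × 0.229 L ÷ 1000 = 0.66 g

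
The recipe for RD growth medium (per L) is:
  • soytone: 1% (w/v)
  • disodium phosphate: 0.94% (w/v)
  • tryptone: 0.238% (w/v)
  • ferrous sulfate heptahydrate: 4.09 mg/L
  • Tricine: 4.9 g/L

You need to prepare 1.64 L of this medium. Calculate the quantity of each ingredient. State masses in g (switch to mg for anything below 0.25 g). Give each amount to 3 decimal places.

Scale factor relative to 1 L: 1.64.
soytone: 1% w/v = 10 g/L → 10 × 1.64 L = 16.400 g
disodium phosphate: 0.94 g per 100 mL × 1640 mL ÷ 100 = 15.416 g
tryptone: 0.238 g per 100 mL × 1640 mL ÷ 100 = 3.903 g
ferrous sulfate heptahydrate: 4.09 mg/L × 1.64 L = 6.708 mg
Tricine: 4.9 g/L × 1.64 L = 8.036 g

soytone 16.400 g; disodium phosphate 15.416 g; tryptone 3.903 g; ferrous sulfate heptahydrate 6.708 mg; Tricine 8.036 g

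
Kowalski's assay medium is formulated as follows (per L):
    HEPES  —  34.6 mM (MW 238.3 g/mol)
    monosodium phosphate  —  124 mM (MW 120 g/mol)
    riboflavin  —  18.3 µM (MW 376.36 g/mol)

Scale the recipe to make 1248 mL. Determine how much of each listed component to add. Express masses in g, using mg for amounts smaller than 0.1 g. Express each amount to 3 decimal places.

Scale factor relative to 1 L: 1.248.
HEPES: 34.6 mmol/L × 238.3 g/mol × 1.248 L ÷ 1000 = 10.290 g
monosodium phosphate: 124 mmol/L × 120 g/mol × 1.248 L ÷ 1000 = 18.570 g
riboflavin: 18.3 µmol/L × 376.36 g/mol × 1.248 L ÷ 1000 = 8.595 mg

HEPES 10.290 g; monosodium phosphate 18.570 g; riboflavin 8.595 mg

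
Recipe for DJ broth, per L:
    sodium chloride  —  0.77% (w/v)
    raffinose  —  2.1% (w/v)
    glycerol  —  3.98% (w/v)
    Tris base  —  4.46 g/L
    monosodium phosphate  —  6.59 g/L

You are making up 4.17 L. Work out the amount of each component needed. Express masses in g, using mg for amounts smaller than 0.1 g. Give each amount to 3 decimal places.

sodium chloride 32.109 g; raffinose 87.570 g; glycerol 165.966 g; Tris base 18.598 g; monosodium phosphate 27.480 g

Scale factor relative to 1 L: 4.17.
sodium chloride: 0.77% w/v = 7.7 g/L → 7.7 × 4.17 L = 32.109 g
raffinose: 2.1% w/v = 21 g/L → 21 × 4.17 L = 87.570 g
glycerol: 3.98 g per 100 mL × 4170 mL ÷ 100 = 165.966 g
Tris base: 4.46 g/L × 4.17 L = 18.598 g
monosodium phosphate: 6.59 g/L × 4.17 L = 27.480 g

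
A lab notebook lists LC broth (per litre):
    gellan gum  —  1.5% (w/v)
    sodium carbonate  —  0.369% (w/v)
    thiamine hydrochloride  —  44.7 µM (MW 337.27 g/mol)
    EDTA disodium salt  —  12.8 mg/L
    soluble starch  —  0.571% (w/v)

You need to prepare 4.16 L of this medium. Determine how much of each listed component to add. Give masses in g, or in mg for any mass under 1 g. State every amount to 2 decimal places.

Working volume: 4.16 L.
gellan gum: 1.5% w/v = 15 g/L → 15 × 4.16 L = 62.40 g
sodium carbonate: 0.369% w/v = 3.69 g/L → 3.69 × 4.16 L = 15.35 g
thiamine hydrochloride: 44.7 µmol/L × 337.27 g/mol × 4.16 L ÷ 1000 = 62.72 mg
EDTA disodium salt: 12.8 mg/L × 4.16 L = 53.25 mg
soluble starch: 0.571 g per 100 mL × 4160 mL ÷ 100 = 23.75 g

gellan gum 62.40 g; sodium carbonate 15.35 g; thiamine hydrochloride 62.72 mg; EDTA disodium salt 53.25 mg; soluble starch 23.75 g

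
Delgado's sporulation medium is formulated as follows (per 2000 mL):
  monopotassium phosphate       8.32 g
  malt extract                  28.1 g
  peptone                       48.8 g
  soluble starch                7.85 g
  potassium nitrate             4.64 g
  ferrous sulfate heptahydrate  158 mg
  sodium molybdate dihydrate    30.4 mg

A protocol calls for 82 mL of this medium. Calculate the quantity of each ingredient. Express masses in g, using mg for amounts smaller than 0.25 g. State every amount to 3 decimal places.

Ratio of target to recipe volume: 82 / 2000 = 0.041.
monopotassium phosphate: 8.32 g × (82 mL / 2000 mL) = 0.341 g
malt extract: 28.1 g × (82 mL / 2000 mL) = 1.152 g
peptone: 48.8 g × (82 mL / 2000 mL) = 2.001 g
soluble starch: 7.85 g × (82 mL / 2000 mL) = 0.322 g
potassium nitrate: 4.64 g × (82 mL / 2000 mL) = 0.19024 g = 190.240 mg
ferrous sulfate heptahydrate: 158 mg × (82 mL / 2000 mL) = 6.478 mg
sodium molybdate dihydrate: 30.4 mg × (82 mL / 2000 mL) = 1.246 mg

monopotassium phosphate 0.341 g; malt extract 1.152 g; peptone 2.001 g; soluble starch 0.322 g; potassium nitrate 190.240 mg; ferrous sulfate heptahydrate 6.478 mg; sodium molybdate dihydrate 1.246 mg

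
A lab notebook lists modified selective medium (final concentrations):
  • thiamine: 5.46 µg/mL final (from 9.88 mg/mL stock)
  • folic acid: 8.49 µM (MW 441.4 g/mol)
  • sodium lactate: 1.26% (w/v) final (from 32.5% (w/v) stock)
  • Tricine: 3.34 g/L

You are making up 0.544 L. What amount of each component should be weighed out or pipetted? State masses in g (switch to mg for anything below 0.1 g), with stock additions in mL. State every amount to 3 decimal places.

Scale factor relative to 1 L: 0.544.
thiamine: dilute stock: 5.46 µg/mL × 544 mL ÷ 9880 µg/mL = 0.301 mL
folic acid: 8.49 µmol/L × 441.4 g/mol × 0.544 L ÷ 1000 = 2.039 mg
sodium lactate: V = C2·V2/C1 = 1.26% ÷ 32.5% × 544 mL = 21.090 mL
Tricine: 3.34 g/L × 0.544 L = 1.817 g

thiamine 0.301 mL; folic acid 2.039 mg; sodium lactate 21.090 mL; Tricine 1.817 g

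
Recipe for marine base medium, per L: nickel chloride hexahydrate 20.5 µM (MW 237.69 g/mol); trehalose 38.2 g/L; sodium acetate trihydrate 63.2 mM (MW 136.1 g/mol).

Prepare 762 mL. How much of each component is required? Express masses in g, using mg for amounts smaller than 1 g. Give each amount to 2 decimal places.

Target volume = 762 mL = 0.762 L.
nickel chloride hexahydrate: 20.5 µmol/L × 237.69 g/mol × 0.762 L ÷ 1000 = 3.71 mg
trehalose: 38.2 g/L × 0.762 L = 29.11 g
sodium acetate trihydrate: 63.2 mmol/L × 136.1 g/mol × 0.762 L ÷ 1000 = 6.55 g

nickel chloride hexahydrate 3.71 mg; trehalose 29.11 g; sodium acetate trihydrate 6.55 g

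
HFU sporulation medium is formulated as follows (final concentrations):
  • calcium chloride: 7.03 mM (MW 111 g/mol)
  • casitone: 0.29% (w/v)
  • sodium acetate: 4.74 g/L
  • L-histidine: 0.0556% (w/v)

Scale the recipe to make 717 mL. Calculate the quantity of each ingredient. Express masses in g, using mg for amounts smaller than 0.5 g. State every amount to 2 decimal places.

calcium chloride 0.56 g; casitone 2.08 g; sodium acetate 3.40 g; L-histidine 398.65 mg

Scale factor relative to 1 L: 0.717.
calcium chloride: 7.03 mmol/L × 111 g/mol × 0.717 L ÷ 1000 = 0.56 g
casitone: 0.29% w/v = 2.9 g/L → 2.9 × 0.717 L = 2.08 g
sodium acetate: 4.74 g/L × 0.717 L = 3.40 g
L-histidine: 0.0556 g per 100 mL × 717 mL ÷ 100 = 0.398652 g = 398.65 mg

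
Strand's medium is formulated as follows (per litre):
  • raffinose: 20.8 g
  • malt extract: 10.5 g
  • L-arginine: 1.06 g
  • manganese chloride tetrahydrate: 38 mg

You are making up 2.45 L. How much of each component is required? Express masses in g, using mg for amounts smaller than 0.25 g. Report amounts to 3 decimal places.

raffinose 50.960 g; malt extract 25.725 g; L-arginine 2.597 g; manganese chloride tetrahydrate 93.100 mg

Ratio of target to recipe volume: 2450 / 1000 = 2.45.
raffinose: 20.8 g × (2450 mL / 1000 mL) = 50.960 g
malt extract: 10.5 g × (2450 mL / 1000 mL) = 25.725 g
L-arginine: 1.06 g × (2450 mL / 1000 mL) = 2.597 g
manganese chloride tetrahydrate: 38 mg × (2450 mL / 1000 mL) = 93.100 mg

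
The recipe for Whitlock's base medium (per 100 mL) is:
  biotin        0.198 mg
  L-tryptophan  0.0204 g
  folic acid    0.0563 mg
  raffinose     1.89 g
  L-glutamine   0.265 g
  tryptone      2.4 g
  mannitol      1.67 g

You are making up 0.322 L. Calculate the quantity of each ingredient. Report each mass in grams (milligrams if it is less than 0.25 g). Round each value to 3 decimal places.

Scale factor = 322 mL / 100 mL = 3.22.
biotin: 0.198 mg × (322 mL / 100 mL) = 0.638 mg
L-tryptophan: 0.0204 g × (322 mL / 100 mL) = 0.065688 g = 65.688 mg
folic acid: 0.0563 mg × (322 mL / 100 mL) = 0.181 mg
raffinose: 1.89 g × (322 mL / 100 mL) = 6.086 g
L-glutamine: 0.265 g × (322 mL / 100 mL) = 0.853 g
tryptone: 2.4 g × (322 mL / 100 mL) = 7.728 g
mannitol: 1.67 g × (322 mL / 100 mL) = 5.377 g

biotin 0.638 mg; L-tryptophan 65.688 mg; folic acid 0.181 mg; raffinose 6.086 g; L-glutamine 0.853 g; tryptone 7.728 g; mannitol 5.377 g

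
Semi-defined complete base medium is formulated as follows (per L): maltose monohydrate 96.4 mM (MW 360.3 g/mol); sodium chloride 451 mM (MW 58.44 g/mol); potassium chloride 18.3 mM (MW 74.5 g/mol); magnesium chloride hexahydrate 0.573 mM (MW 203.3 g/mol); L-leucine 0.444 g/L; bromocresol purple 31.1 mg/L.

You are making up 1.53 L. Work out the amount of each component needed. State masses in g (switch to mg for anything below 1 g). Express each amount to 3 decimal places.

maltose monohydrate 53.141 g; sodium chloride 40.325 g; potassium chloride 2.086 g; magnesium chloride hexahydrate 178.231 mg; L-leucine 679.320 mg; bromocresol purple 47.583 mg

Scale factor relative to 1 L: 1.53.
maltose monohydrate: 96.4 mmol/L × 360.3 g/mol × 1.53 L ÷ 1000 = 53.141 g
sodium chloride: 451 mmol/L × 58.44 g/mol × 1.53 L ÷ 1000 = 40.325 g
potassium chloride: 18.3 mmol/L × 74.5 g/mol × 1.53 L ÷ 1000 = 2.086 g
magnesium chloride hexahydrate: 0.573 mmol/L × 203.3 mg/mmol × 1.53 L = 178.231 mg
L-leucine: 0.444 g/L × 1.53 L = 0.67932 g = 679.320 mg
bromocresol purple: 31.1 mg/L × 1.53 L = 47.583 mg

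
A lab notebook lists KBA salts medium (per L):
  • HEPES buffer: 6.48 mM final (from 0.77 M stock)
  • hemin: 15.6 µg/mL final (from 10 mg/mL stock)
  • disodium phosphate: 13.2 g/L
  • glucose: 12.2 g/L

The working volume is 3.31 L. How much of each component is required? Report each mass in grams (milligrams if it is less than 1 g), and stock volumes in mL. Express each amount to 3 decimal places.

Working volume: 3.31 L.
HEPES buffer: C1V1 = C2V2 → 6.48 mM × 3310 mL ÷ 770 mM = 27.856 mL
hemin: V = C2·V2/C1 = 15.6 µg/mL × 3310 mL ÷ 10000 µg/mL = 5.164 mL
disodium phosphate: 13.2 g/L × 3.31 L = 43.692 g
glucose: 12.2 g/L × 3.31 L = 40.382 g

HEPES buffer 27.856 mL; hemin 5.164 mL; disodium phosphate 43.692 g; glucose 40.382 g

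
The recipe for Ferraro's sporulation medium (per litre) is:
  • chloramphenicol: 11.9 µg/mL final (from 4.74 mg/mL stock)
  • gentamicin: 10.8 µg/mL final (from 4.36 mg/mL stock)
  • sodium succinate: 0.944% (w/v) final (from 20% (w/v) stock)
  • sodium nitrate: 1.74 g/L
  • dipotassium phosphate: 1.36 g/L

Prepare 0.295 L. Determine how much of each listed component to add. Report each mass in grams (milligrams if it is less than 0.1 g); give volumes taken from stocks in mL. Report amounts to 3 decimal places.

chloramphenicol 0.741 mL; gentamicin 0.731 mL; sodium succinate 13.924 mL; sodium nitrate 0.513 g; dipotassium phosphate 0.401 g

Working volume: 0.295 L.
chloramphenicol: V = C2·V2/C1 = 11.9 µg/mL × 295 mL ÷ 4740 µg/mL = 0.741 mL
gentamicin: V = C2·V2/C1 = 10.8 µg/mL × 295 mL ÷ 4360 µg/mL = 0.731 mL
sodium succinate: dilute stock: 0.944% ÷ 20% × 295 mL = 13.924 mL
sodium nitrate: 1.74 g/L × 0.295 L = 0.513 g
dipotassium phosphate: 1.36 g/L × 0.295 L = 0.401 g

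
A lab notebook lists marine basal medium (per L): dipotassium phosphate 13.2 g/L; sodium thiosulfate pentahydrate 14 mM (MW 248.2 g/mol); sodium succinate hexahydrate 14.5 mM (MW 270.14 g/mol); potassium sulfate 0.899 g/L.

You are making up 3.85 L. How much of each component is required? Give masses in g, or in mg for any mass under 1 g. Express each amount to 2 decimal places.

dipotassium phosphate 50.82 g; sodium thiosulfate pentahydrate 13.38 g; sodium succinate hexahydrate 15.08 g; potassium sulfate 3.46 g

Scale factor relative to 1 L: 3.85.
dipotassium phosphate: 13.2 g/L × 3.85 L = 50.82 g
sodium thiosulfate pentahydrate: 14 mmol/L × 248.2 g/mol × 3.85 L ÷ 1000 = 13.38 g
sodium succinate hexahydrate: 14.5 mmol/L × 270.14 g/mol × 3.85 L ÷ 1000 = 15.08 g
potassium sulfate: 0.899 g/L × 3.85 L = 3.46 g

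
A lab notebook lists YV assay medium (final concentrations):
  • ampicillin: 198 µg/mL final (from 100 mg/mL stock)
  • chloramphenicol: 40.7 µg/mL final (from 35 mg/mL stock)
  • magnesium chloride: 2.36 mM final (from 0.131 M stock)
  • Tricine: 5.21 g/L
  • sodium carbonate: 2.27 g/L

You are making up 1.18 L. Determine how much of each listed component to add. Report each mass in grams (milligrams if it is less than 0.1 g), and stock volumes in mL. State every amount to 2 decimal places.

ampicillin 2.34 mL; chloramphenicol 1.37 mL; magnesium chloride 21.26 mL; Tricine 6.15 g; sodium carbonate 2.68 g

Scale factor relative to 1 L: 1.18.
ampicillin: dilute stock: 198 µg/mL × 1180 mL ÷ 100000 µg/mL = 2.34 mL
chloramphenicol: dilute stock: 40.7 µg/mL × 1180 mL ÷ 35000 µg/mL = 1.37 mL
magnesium chloride: dilute stock: 2.36 mM × 1180 mL ÷ 131 mM = 21.26 mL
Tricine: 5.21 g/L × 1.18 L = 6.15 g
sodium carbonate: 2.27 g/L × 1.18 L = 2.68 g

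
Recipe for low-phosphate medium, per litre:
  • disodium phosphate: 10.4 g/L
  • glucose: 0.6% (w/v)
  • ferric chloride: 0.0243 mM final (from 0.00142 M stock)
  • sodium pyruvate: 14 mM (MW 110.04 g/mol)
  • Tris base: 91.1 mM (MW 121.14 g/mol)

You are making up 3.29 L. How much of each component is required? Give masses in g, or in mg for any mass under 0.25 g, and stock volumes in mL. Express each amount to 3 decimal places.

disodium phosphate 34.216 g; glucose 19.740 g; ferric chloride 56.301 mL; sodium pyruvate 5.068 g; Tris base 36.308 g

Working volume: 3.29 L.
disodium phosphate: 10.4 g/L × 3.29 L = 34.216 g
glucose: 0.6% w/v = 6 g/L → 6 × 3.29 L = 19.740 g
ferric chloride: V = C2·V2/C1 = 0.0243 mM × 3290 mL ÷ 1.42 mM = 56.301 mL
sodium pyruvate: 14 mmol/L × 110.04 g/mol × 3.29 L ÷ 1000 = 5.068 g
Tris base: 91.1 mmol/L × 121.14 g/mol × 3.29 L ÷ 1000 = 36.308 g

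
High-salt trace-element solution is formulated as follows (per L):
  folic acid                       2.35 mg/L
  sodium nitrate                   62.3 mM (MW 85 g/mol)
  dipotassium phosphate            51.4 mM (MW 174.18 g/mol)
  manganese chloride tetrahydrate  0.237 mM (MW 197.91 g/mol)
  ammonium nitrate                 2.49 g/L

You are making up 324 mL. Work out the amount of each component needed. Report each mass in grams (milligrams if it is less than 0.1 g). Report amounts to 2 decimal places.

folic acid 0.76 mg; sodium nitrate 1.72 g; dipotassium phosphate 2.90 g; manganese chloride tetrahydrate 15.20 mg; ammonium nitrate 0.81 g

Scale factor relative to 1 L: 0.324.
folic acid: 2.35 mg/L × 0.324 L = 0.76 mg
sodium nitrate: 62.3 mmol/L × 85 g/mol × 0.324 L ÷ 1000 = 1.72 g
dipotassium phosphate: 51.4 mmol/L × 174.18 g/mol × 0.324 L ÷ 1000 = 2.90 g
manganese chloride tetrahydrate: 0.237 mmol/L × 197.91 mg/mmol × 0.324 L = 15.20 mg
ammonium nitrate: 2.49 g/L × 0.324 L = 0.81 g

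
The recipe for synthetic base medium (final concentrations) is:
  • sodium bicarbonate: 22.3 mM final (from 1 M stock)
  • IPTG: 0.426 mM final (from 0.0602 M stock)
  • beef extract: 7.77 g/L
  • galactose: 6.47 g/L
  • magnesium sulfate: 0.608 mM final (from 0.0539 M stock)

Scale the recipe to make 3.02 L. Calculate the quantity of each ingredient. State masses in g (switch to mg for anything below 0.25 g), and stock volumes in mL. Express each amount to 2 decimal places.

Scale factor relative to 1 L: 3.02.
sodium bicarbonate: V = C2·V2/C1 = 22.3 mM × 3020 mL ÷ 1000 mM = 67.35 mL
IPTG: C1V1 = C2V2 → 0.426 mM × 3020 mL ÷ 60.2 mM = 21.37 mL
beef extract: 7.77 g/L × 3.02 L = 23.47 g
galactose: 6.47 g/L × 3.02 L = 19.54 g
magnesium sulfate: dilute stock: 0.608 mM × 3020 mL ÷ 53.9 mM = 34.07 mL

sodium bicarbonate 67.35 mL; IPTG 21.37 mL; beef extract 23.47 g; galactose 19.54 g; magnesium sulfate 34.07 mL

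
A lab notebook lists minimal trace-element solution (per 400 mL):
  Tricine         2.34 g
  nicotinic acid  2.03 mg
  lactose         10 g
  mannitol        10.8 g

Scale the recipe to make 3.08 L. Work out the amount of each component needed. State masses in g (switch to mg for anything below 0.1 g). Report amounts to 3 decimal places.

Tricine 18.018 g; nicotinic acid 15.631 mg; lactose 77.000 g; mannitol 83.160 g

Scale factor = 3080 mL / 400 mL = 7.7.
Tricine: 2.34 g × (3080 mL / 400 mL) = 18.018 g
nicotinic acid: 2.03 mg × (3080 mL / 400 mL) = 15.631 mg
lactose: 10 g × (3080 mL / 400 mL) = 77.000 g
mannitol: 10.8 g × (3080 mL / 400 mL) = 83.160 g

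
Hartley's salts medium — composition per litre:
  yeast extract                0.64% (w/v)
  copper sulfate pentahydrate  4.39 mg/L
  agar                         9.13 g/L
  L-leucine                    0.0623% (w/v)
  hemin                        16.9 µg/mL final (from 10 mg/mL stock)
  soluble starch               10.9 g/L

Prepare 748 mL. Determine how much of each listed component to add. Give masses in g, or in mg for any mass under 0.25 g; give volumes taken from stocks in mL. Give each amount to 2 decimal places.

Scale factor relative to 1 L: 0.748.
yeast extract: 0.64% w/v = 6.4 g/L → 6.4 × 0.748 L = 4.79 g
copper sulfate pentahydrate: 4.39 mg/L × 0.748 L = 3.28 mg
agar: 9.13 g/L × 0.748 L = 6.83 g
L-leucine: 0.0623% w/v = 0.623 g/L → 0.623 × 0.748 L = 0.47 g
hemin: V = C2·V2/C1 = 16.9 µg/mL × 748 mL ÷ 10000 µg/mL = 1.26 mL
soluble starch: 10.9 g/L × 0.748 L = 8.15 g

yeast extract 4.79 g; copper sulfate pentahydrate 3.28 mg; agar 6.83 g; L-leucine 0.47 g; hemin 1.26 mL; soluble starch 8.15 g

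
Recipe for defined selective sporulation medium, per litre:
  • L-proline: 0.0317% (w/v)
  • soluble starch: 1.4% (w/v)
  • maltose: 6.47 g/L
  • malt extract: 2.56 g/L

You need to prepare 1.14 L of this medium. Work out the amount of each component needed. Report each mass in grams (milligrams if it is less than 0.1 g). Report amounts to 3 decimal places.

Scale factor relative to 1 L: 1.14.
L-proline: 0.0317% w/v = 0.317 g/L → 0.317 × 1.14 L = 0.361 g
soluble starch: 1.4 g per 100 mL × 1140 mL ÷ 100 = 15.960 g
maltose: 6.47 g/L × 1.14 L = 7.376 g
malt extract: 2.56 g/L × 1.14 L = 2.918 g

L-proline 0.361 g; soluble starch 15.960 g; maltose 7.376 g; malt extract 2.918 g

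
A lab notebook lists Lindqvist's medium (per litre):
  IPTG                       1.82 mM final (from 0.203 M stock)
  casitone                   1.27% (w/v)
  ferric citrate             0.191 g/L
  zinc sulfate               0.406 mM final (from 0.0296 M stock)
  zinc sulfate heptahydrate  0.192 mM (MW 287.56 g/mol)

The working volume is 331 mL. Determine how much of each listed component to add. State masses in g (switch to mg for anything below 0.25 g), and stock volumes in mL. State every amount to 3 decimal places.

Scale factor relative to 1 L: 0.331.
IPTG: dilute stock: 1.82 mM × 331 mL ÷ 203 mM = 2.968 mL
casitone: 1.27 g per 100 mL × 331 mL ÷ 100 = 4.204 g
ferric citrate: 0.191 g/L × 0.331 L = 0.063221 g = 63.221 mg
zinc sulfate: dilute stock: 0.406 mM × 331 mL ÷ 29.6 mM = 4.540 mL
zinc sulfate heptahydrate: 0.192 mmol/L × 287.56 mg/mmol × 0.331 L = 18.275 mg

IPTG 2.968 mL; casitone 4.204 g; ferric citrate 63.221 mg; zinc sulfate 4.540 mL; zinc sulfate heptahydrate 18.275 mg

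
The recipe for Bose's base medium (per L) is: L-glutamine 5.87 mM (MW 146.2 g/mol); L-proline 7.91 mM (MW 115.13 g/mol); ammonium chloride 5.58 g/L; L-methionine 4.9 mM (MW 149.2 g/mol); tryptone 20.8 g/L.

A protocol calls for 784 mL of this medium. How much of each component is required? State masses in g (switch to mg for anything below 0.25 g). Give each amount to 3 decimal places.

L-glutamine 0.673 g; L-proline 0.714 g; ammonium chloride 4.375 g; L-methionine 0.573 g; tryptone 16.307 g

Working volume: 784 mL = 0.784 L.
L-glutamine: 5.87 mmol/L × 146.2 g/mol × 0.784 L ÷ 1000 = 0.673 g
L-proline: 7.91 mmol/L × 115.13 g/mol × 0.784 L ÷ 1000 = 0.714 g
ammonium chloride: 5.58 g/L × 0.784 L = 4.375 g
L-methionine: 4.9 mmol/L × 149.2 g/mol × 0.784 L ÷ 1000 = 0.573 g
tryptone: 20.8 g/L × 0.784 L = 16.307 g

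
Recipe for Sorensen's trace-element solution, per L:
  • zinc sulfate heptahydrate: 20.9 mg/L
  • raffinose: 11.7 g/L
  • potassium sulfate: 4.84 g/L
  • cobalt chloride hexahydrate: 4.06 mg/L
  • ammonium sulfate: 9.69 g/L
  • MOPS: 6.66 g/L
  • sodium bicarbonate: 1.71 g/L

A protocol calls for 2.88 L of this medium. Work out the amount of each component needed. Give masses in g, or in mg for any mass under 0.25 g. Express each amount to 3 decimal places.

Scale factor relative to 1 L: 2.88.
zinc sulfate heptahydrate: 20.9 mg/L × 2.88 L = 60.192 mg
raffinose: 11.7 g/L × 2.88 L = 33.696 g
potassium sulfate: 4.84 g/L × 2.88 L = 13.939 g
cobalt chloride hexahydrate: 4.06 mg/L × 2.88 L = 11.693 mg
ammonium sulfate: 9.69 g/L × 2.88 L = 27.907 g
MOPS: 6.66 g/L × 2.88 L = 19.181 g
sodium bicarbonate: 1.71 g/L × 2.88 L = 4.925 g

zinc sulfate heptahydrate 60.192 mg; raffinose 33.696 g; potassium sulfate 13.939 g; cobalt chloride hexahydrate 11.693 mg; ammonium sulfate 27.907 g; MOPS 19.181 g; sodium bicarbonate 4.925 g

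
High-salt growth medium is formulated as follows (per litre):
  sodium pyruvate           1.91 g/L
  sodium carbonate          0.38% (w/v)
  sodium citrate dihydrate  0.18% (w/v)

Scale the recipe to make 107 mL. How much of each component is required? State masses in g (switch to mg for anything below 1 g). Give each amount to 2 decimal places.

Scale factor relative to 1 L: 0.107.
sodium pyruvate: 1.91 g/L × 0.107 L = 0.20437 g = 204.37 mg
sodium carbonate: 0.38 g per 100 mL × 107 mL ÷ 100 = 0.4066 g = 406.60 mg
sodium citrate dihydrate: 0.18 g per 100 mL × 107 mL ÷ 100 = 0.1926 g = 192.60 mg

sodium pyruvate 204.37 mg; sodium carbonate 406.60 mg; sodium citrate dihydrate 192.60 mg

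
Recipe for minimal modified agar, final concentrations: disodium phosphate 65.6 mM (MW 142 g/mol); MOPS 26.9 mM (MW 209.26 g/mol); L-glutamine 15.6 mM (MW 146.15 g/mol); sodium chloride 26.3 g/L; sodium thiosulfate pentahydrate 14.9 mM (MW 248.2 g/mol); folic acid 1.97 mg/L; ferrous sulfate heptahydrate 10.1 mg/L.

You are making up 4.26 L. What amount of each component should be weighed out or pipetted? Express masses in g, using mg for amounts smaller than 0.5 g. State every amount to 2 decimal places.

Scale factor relative to 1 L: 4.26.
disodium phosphate: 65.6 mmol/L × 142 g/mol × 4.26 L ÷ 1000 = 39.68 g
MOPS: 26.9 mmol/L × 209.26 g/mol × 4.26 L ÷ 1000 = 23.98 g
L-glutamine: 15.6 mmol/L × 146.15 g/mol × 4.26 L ÷ 1000 = 9.71 g
sodium chloride: 26.3 g/L × 4.26 L = 112.04 g
sodium thiosulfate pentahydrate: 14.9 mmol/L × 248.2 g/mol × 4.26 L ÷ 1000 = 15.75 g
folic acid: 1.97 mg/L × 4.26 L = 8.39 mg
ferrous sulfate heptahydrate: 10.1 mg/L × 4.26 L = 43.03 mg

disodium phosphate 39.68 g; MOPS 23.98 g; L-glutamine 9.71 g; sodium chloride 112.04 g; sodium thiosulfate pentahydrate 15.75 g; folic acid 8.39 mg; ferrous sulfate heptahydrate 43.03 mg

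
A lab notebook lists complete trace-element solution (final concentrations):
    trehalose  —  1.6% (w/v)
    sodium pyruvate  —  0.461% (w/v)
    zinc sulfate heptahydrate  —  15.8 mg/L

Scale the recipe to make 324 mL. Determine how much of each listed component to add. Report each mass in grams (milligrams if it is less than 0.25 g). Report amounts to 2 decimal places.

trehalose 5.18 g; sodium pyruvate 1.49 g; zinc sulfate heptahydrate 5.12 mg

Target volume = 324 mL = 0.324 L.
trehalose: 1.6 g per 100 mL × 324 mL ÷ 100 = 5.18 g
sodium pyruvate: 0.461 g per 100 mL × 324 mL ÷ 100 = 1.49 g
zinc sulfate heptahydrate: 15.8 mg/L × 0.324 L = 5.12 mg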